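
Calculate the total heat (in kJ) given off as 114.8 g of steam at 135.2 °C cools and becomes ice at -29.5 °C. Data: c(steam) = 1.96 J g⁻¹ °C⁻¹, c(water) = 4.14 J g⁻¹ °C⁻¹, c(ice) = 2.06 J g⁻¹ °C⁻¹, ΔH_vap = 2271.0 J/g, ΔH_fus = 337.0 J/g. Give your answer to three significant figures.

q1 (cool steam 135.2→100 °C): 114.8 × 1.96 × 35.2 = 7920 J
q2 (condense at 100 °C): 114.8 × 2271.0 = 260711 J
q3 (cool water 100→0 °C): 114.8 × 4.14 × 100.0 = 47527 J
q4 (freeze at 0 °C): 114.8 × 337.0 = 38688 J
q5 (cool ice 0→-29.5 °C): 114.8 × 2.06 × 29.5 = 6976 J
Total: 7920 + 260711 + 47527 + 38688 + 6976 = 361822 J = 362 kJ

q = 362 kJ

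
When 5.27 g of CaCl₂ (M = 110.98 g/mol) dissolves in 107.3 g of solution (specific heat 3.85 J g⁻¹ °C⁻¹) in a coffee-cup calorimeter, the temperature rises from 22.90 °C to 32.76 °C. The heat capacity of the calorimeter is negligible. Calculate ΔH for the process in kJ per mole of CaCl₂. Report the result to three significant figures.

ΔH = -85.8 kJ/mol

|ΔT| = |32.76 − 22.90| = 9.86 °C
|q_surr| = (107.3 × 3.85) × 9.86 = 413.105 × 9.86 = 4073 J
n(CaCl₂) = 5.27 / 110.98 = 0.04749 mol
Temperature rose, so q_rxn = −|q_surr| = -4.073 kJ
ΔH = q_rxn / n = -85.77 kJ/mol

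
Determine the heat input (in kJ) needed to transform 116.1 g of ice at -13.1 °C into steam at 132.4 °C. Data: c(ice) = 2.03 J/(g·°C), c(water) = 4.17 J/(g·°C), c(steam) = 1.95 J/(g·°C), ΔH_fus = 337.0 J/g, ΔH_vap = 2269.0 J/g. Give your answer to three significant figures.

q = 361 kJ

q1 (heat ice -13.1→0.0 °C): 116.1 × 2.03 × 13.1 = 3087 J
q2 (melt at 0 °C): 116.1 × 337.0 = 39126 J
q3 (heat water 0.0→100.0 °C): 116.1 × 4.17 × 100.0 = 48414 J
q4 (vaporize at 100 °C): 116.1 × 2269.0 = 263431 J
q5 (heat steam 100.0→132.4 °C): 116.1 × 1.95 × 32.4 = 7335 J
Total: 3087 + 39126 + 48414 + 263431 + 7335 = 361393 J = 361 kJ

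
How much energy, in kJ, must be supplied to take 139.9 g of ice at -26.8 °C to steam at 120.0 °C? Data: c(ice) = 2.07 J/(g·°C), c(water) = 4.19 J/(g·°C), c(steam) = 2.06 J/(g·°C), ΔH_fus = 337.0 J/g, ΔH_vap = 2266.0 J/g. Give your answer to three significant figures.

q1 (heat ice -26.8→0.0 °C): 139.9 × 2.07 × 26.8 = 7761 J
q2 (melt at 0 °C): 139.9 × 337.0 = 47146 J
q3 (heat water 0.0→100.0 °C): 139.9 × 4.19 × 100.0 = 58618 J
q4 (vaporize at 100 °C): 139.9 × 2266.0 = 317013 J
q5 (heat steam 100.0→120.0 °C): 139.9 × 2.06 × 20.0 = 5764 J
Total: 7761 + 47146 + 58618 + 317013 + 5764 = 436302 J = 436 kJ

q = 436 kJ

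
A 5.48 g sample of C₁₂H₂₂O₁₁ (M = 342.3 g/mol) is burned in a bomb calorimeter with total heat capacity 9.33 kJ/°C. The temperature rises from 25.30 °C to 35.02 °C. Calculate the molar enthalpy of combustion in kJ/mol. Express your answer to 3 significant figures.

ΔT = 35.02 − 25.30 = 9.72 °C
q_cal = C_cal × ΔT = 9.33 × 9.72 = 90.6876 kJ
n = 5.48 / 342.3 = 0.01601 mol
q_rxn = −q_cal = -90.6876 kJ
ΔH = -90.6876 / 0.01601 = -5664 kJ/mol

ΔH = -5660 kJ/mol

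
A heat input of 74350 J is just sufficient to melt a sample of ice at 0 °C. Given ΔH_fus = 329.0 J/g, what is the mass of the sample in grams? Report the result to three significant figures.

m = q / ΔH_fus = 74350 J / 329.0 J/g = 226 g

m = 226 g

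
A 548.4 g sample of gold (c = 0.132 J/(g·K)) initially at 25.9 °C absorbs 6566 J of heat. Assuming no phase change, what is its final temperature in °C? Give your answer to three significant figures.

T_f = 117 °C

ΔT = q / (m c) = 6566 / (548.4 × 0.132) = 90.70 °C
T_f = 25.9 + 90.70 = 116.60 °C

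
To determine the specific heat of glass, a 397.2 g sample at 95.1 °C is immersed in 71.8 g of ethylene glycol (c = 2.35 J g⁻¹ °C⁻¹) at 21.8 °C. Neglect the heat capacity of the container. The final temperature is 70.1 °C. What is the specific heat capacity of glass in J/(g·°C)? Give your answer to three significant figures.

q_gained = (71.8 × 2.35) × (70.1 − 21.8) = 8150 J
q_lost = 397.2 × c × (95.1 − 70.1) = 9930 c
Set equal: c = 8150 / 9930 = 0.821 J/(g·°C)

c = 0.821 J/(g·°C)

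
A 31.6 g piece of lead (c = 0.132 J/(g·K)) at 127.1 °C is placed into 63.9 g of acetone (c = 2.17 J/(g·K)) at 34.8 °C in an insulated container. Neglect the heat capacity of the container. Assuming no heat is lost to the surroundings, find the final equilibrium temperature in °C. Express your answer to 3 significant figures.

T_f = 37.5 °C

Heat lost by lead = heat gained by acetone.
(31.6)(0.132)(127.1 − T) = (63.9)(2.17)(T − 34.8)
4.1712 (127.1 − T) = 138.663 (T − 34.8)
530.16 − 4.1712 T = 138.663 T − 4825.5
5355.66 = 142.8342 T
T = 37.50 °C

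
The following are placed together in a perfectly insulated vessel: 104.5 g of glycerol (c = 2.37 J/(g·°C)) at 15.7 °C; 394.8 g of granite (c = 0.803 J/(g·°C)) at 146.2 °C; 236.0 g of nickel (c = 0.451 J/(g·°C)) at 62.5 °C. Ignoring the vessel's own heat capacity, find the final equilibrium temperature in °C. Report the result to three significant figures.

T_f = 84.8 °C

Σ mᵢcᵢ(T − Tᵢ) = 0  ⇒  T = Σ mᵢcᵢTᵢ / Σ mᵢcᵢ
Σ mᵢcᵢ = 104.5×2.37 + 394.8×0.803 + 236.0×0.451 = 671.1254
Σ mᵢcᵢTᵢ = 247.665×15.7 + 317.0244×146.2 + 106.436×62.5 = 56890
T = 56890 / 671.1254 = 84.77 °C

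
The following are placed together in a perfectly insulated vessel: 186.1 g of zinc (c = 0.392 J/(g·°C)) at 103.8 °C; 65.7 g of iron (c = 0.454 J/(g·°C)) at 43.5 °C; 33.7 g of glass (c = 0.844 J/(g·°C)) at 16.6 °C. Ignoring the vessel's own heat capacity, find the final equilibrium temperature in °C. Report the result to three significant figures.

Σ mᵢcᵢ(T − Tᵢ) = 0  ⇒  T = Σ mᵢcᵢTᵢ / Σ mᵢcᵢ
Σ mᵢcᵢ = 186.1×0.392 + 65.7×0.454 + 33.7×0.844 = 131.2218
Σ mᵢcᵢTᵢ = 72.9512×103.8 + 29.8278×43.5 + 28.4428×16.6 = 9342.0
T = 9342.0 / 131.2218 = 71.19 °C

T_f = 71.2 °C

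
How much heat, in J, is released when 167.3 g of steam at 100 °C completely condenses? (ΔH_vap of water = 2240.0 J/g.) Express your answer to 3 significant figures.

q = m × ΔH_vap = 167.3 × 2240.0 = 374800 J

q = 375000 J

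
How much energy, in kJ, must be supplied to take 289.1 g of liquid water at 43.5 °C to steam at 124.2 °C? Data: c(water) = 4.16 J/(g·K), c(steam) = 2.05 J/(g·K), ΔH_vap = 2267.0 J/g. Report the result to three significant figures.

q = 738 kJ

q1 (heat water 43.5→100.0 °C): 289.1 × 4.16 × 56.5 = 67950 J
q2 (vaporize at 100 °C): 289.1 × 2267.0 = 655390 J
q3 (heat steam 100.0→124.2 °C): 289.1 × 2.05 × 24.2 = 14342 J
Total: 67950 + 655390 + 14342 = 737682 J = 738 kJ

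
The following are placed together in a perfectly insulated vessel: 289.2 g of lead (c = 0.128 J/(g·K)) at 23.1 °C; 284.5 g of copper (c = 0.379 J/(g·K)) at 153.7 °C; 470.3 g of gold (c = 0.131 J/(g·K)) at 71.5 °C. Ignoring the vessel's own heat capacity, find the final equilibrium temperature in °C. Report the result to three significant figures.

Σ mᵢcᵢ(T − Tᵢ) = 0  ⇒  T = Σ mᵢcᵢTᵢ / Σ mᵢcᵢ
Σ mᵢcᵢ = 289.2×0.128 + 284.5×0.379 + 470.3×0.131 = 206.4524
Σ mᵢcᵢTᵢ = 37.0176×23.1 + 107.8255×153.7 + 61.6093×71.5 = 21833
T = 21833 / 206.4524 = 105.8 °C

T_f = 106 °C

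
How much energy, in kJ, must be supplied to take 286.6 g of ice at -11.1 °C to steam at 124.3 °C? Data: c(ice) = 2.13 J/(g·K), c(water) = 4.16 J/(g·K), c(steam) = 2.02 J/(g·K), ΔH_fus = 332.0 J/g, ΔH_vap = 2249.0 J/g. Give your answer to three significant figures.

q = 880 kJ

q1 (heat ice -11.1→0.0 °C): 286.6 × 2.13 × 11.1 = 6776 J
q2 (melt at 0 °C): 286.6 × 332.0 = 95151 J
q3 (heat water 0.0→100.0 °C): 286.6 × 4.16 × 100.0 = 119226 J
q4 (vaporize at 100 °C): 286.6 × 2249.0 = 644563 J
q5 (heat steam 100.0→124.3 °C): 286.6 × 2.02 × 24.3 = 14068 J
Total: 6776 + 95151 + 119226 + 644563 + 14068 = 879784 J = 880 kJ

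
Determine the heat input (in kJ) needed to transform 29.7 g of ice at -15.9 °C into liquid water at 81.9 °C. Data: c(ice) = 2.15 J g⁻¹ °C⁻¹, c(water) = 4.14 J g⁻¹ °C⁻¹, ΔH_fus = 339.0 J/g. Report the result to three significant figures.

q = 21.2 kJ

q1 (heat ice -15.9→0.0 °C): 29.7 × 2.15 × 15.9 = 1015 J
q2 (melt at 0 °C): 29.7 × 339.0 = 10068 J
q3 (heat water 0.0→81.9 °C): 29.7 × 4.14 × 81.9 = 10070 J
Total: 1015 + 10068 + 10070 = 21153 J = 21.2 kJ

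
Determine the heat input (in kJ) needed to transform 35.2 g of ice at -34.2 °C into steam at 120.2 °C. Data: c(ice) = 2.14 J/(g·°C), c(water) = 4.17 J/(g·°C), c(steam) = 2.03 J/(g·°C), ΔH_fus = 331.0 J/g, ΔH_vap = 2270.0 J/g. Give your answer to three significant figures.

q = 110 kJ

q1 (heat ice -34.2→0.0 °C): 35.2 × 2.14 × 34.2 = 2576 J
q2 (melt at 0 °C): 35.2 × 331.0 = 11651 J
q3 (heat water 0.0→100.0 °C): 35.2 × 4.17 × 100.0 = 14678 J
q4 (vaporize at 100 °C): 35.2 × 2270.0 = 79904 J
q5 (heat steam 100.0→120.2 °C): 35.2 × 2.03 × 20.2 = 1443 J
Total: 2576 + 11651 + 14678 + 79904 + 1443 = 110252 J = 110 kJ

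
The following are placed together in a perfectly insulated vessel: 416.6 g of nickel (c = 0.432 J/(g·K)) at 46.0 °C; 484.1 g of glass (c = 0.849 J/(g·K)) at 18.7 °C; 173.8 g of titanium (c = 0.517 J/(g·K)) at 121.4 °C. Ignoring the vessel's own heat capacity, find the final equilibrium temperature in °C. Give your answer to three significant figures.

Σ mᵢcᵢ(T − Tᵢ) = 0  ⇒  T = Σ mᵢcᵢTᵢ / Σ mᵢcᵢ
Σ mᵢcᵢ = 416.6×0.432 + 484.1×0.849 + 173.8×0.517 = 680.8267
Σ mᵢcᵢTᵢ = 179.9712×46.0 + 411.0009×18.7 + 89.8546×121.4 = 26873
T = 26873 / 680.8267 = 39.47 °C

T_f = 39.5 °C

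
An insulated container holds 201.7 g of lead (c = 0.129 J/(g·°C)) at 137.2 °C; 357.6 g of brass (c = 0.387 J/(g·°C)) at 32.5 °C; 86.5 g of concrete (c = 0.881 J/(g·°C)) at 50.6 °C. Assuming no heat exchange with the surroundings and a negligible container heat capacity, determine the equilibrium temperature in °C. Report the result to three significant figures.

Σ mᵢcᵢ(T − Tᵢ) = 0  ⇒  T = Σ mᵢcᵢTᵢ / Σ mᵢcᵢ
Σ mᵢcᵢ = 201.7×0.129 + 357.6×0.387 + 86.5×0.881 = 240.6170
Σ mᵢcᵢTᵢ = 26.0193×137.2 + 138.3912×32.5 + 76.2065×50.6 = 11924
T = 11924 / 240.6170 = 49.56 °C

T_f = 49.6 °C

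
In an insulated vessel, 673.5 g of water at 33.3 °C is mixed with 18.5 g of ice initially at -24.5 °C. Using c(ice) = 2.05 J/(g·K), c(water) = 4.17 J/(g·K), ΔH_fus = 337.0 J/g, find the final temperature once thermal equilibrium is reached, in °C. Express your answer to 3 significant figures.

Heat to bring ice to 0 °C and melt it: q₁ = 18.5×2.05×24.5 + 18.5×337.0 = 7163.7 J
Heat the water can supply cooling to 0 °C: 673.5×4.17×33.3 = 93522.9 J > q₁, so all ice melts.
Energy balance: 673.5×4.17×(33.3 − T) = 7163.7 + 18.5×4.17×(T − 0)
2808.495(33.3 − T) = 7163.7 + 77.145 T
93522.9 − 7163.7 = 2885.640 T
T = 86359.2 / 2885.640 = 29.93 °C

T_f = 29.9 °C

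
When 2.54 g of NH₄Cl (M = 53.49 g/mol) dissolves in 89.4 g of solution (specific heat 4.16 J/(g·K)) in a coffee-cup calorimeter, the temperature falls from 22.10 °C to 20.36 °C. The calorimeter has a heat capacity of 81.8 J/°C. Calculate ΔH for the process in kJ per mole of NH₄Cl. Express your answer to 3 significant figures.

|ΔT| = |20.36 − 22.10| = 1.74 °C
|q_surr| = (89.4 × 4.16 + 81.8) × 1.74 = 453.704 × 1.74 = 789.4 J
n(NH₄Cl) = 2.54 / 53.49 = 0.04749 mol
Temperature fell, so q_rxn = +|q_surr| = 0.7894 kJ
ΔH = q_rxn / n = 16.62 kJ/mol

ΔH = 16.6 kJ/mol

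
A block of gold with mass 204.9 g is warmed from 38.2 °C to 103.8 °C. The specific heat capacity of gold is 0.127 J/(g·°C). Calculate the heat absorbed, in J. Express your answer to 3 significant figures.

q = m c ΔT = 204.9 × 0.127 × (103.8 − 38.2)
q = 204.9 × 0.127 × 65.6 = 1707 J

q = 1710 J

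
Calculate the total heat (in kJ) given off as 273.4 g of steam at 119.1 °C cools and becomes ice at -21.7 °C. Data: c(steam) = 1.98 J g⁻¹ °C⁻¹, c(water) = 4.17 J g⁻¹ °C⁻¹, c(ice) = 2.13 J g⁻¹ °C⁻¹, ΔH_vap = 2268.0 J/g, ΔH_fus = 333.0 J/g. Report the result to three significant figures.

q1 (cool steam 119.1→100 °C): 273.4 × 1.98 × 19.1 = 10339 J
q2 (condense at 100 °C): 273.4 × 2268.0 = 620071 J
q3 (cool water 100→0 °C): 273.4 × 4.17 × 100.0 = 114008 J
q4 (freeze at 0 °C): 273.4 × 333.0 = 91042 J
q5 (cool ice 0→-21.7 °C): 273.4 × 2.13 × 21.7 = 12637 J
Total: 10339 + 620071 + 114008 + 91042 + 12637 = 848097 J = 848 kJ

q = 848 kJ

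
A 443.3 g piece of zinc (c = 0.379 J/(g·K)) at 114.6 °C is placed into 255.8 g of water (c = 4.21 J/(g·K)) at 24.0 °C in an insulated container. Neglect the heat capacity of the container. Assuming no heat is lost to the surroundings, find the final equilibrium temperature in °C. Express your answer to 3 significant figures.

Heat lost by zinc = heat gained by water.
(443.3)(0.379)(114.6 − T) = (255.8)(4.21)(T − 24.0)
168.0107 (114.6 − T) = 1076.918 (T − 24.0)
19254 − 168.0107 T = 1076.918 T − 25846
45100 = 1244.9287 T
T = 36.23 °C

T_f = 36.2 °C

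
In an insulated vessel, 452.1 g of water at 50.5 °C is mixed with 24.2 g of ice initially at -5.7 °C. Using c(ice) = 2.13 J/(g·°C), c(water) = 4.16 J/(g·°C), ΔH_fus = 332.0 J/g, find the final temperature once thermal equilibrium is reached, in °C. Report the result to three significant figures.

T_f = 43.7 °C

Heat to bring ice to 0 °C and melt it: q₁ = 24.2×2.13×5.7 + 24.2×332.0 = 8328.2 J
Heat the water can supply cooling to 0 °C: 452.1×4.16×50.5 = 94977.2 J > q₁, so all ice melts.
Energy balance: 452.1×4.16×(50.5 − T) = 8328.2 + 24.2×4.16×(T − 0)
1880.736(50.5 − T) = 8328.2 + 100.672 T
94977.2 − 8328.2 = 1981.408 T
T = 86649.0 / 1981.408 = 43.73 °C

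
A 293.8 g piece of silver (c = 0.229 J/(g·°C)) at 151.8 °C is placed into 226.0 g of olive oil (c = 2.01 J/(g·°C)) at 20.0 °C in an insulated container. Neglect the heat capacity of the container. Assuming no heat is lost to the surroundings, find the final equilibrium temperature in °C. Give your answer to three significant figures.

Heat lost by silver = heat gained by olive oil.
(293.8)(0.229)(151.8 − T) = (226.0)(2.01)(T − 20.0)
67.2802 (151.8 − T) = 454.26 (T − 20.0)
10213 − 67.2802 T = 454.26 T − 9085.2
19298.2 = 521.5402 T
T = 37.00 °C

T_f = 37.0 °C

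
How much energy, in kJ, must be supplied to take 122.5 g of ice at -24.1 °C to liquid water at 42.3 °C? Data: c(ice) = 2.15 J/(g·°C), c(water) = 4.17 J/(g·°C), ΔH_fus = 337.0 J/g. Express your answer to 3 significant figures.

q = 69.2 kJ

q1 (heat ice -24.1→0.0 °C): 122.5 × 2.15 × 24.1 = 6347 J
q2 (melt at 0 °C): 122.5 × 337.0 = 41283 J
q3 (heat water 0.0→42.3 °C): 122.5 × 4.17 × 42.3 = 21608 J
Total: 6347 + 41283 + 21608 = 69238 J = 69.2 kJ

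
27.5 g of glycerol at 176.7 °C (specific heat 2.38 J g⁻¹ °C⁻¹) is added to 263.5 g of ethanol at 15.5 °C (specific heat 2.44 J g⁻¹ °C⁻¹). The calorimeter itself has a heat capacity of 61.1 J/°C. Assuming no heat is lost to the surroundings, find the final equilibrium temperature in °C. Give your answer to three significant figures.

T_f = 29.2 °C

Heat lost by glycerol = heat gained by ethanol + calorimeter.
(27.5)(2.38)(176.7 − T) = [(263.5)(2.44) + 61.1](T − 15.5)
65.45 (176.7 − T) = 704.04 (T − 15.5)
11565 − 65.45 T = 704.04 T − 10913
22478 = 769.49 T
T = 29.21 °C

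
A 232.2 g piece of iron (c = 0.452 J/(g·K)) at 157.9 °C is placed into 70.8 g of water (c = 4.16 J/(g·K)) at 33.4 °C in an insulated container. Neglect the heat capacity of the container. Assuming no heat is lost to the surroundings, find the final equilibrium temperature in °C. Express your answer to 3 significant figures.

T_f = 66.1 °C

Heat lost by iron = heat gained by water.
(232.2)(0.452)(157.9 − T) = (70.8)(4.16)(T − 33.4)
104.9544 (157.9 − T) = 294.528 (T − 33.4)
16572 − 104.9544 T = 294.528 T − 9837.2
26409.2 = 399.4824 T
T = 66.11 °C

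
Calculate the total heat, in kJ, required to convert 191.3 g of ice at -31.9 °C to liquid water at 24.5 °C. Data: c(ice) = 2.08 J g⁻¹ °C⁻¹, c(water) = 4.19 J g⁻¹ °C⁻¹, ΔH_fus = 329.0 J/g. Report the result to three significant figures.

q = 95.3 kJ

q1 (heat ice -31.9→0.0 °C): 191.3 × 2.08 × 31.9 = 12693 J
q2 (melt at 0 °C): 191.3 × 329.0 = 62938 J
q3 (heat water 0.0→24.5 °C): 191.3 × 4.19 × 24.5 = 19638 J
Total: 12693 + 62938 + 19638 = 95269 J = 95.3 kJ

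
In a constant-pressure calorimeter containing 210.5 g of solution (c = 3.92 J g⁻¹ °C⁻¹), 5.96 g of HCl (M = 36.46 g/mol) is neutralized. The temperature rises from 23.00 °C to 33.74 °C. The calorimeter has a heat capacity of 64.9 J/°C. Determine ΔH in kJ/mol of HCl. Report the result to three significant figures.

|ΔT| = |33.74 − 23.00| = 10.74 °C
|q_surr| = (210.5 × 3.92 + 64.9) × 10.74 = 890.06 × 10.74 = 9559 J
n(HCl) = 5.96 / 36.46 = 0.1635 mol
Temperature rose, so q_rxn = −|q_surr| = -9.559 kJ
ΔH = q_rxn / n = -58.46 kJ/mol

ΔH = -58.5 kJ/mol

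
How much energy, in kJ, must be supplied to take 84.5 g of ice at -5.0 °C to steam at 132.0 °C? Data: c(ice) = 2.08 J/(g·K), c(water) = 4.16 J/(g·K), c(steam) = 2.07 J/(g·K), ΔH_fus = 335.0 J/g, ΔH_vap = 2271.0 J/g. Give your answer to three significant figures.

q = 262 kJ

q1 (heat ice -5.0→0.0 °C): 84.5 × 2.08 × 5.0 = 879 J
q2 (melt at 0 °C): 84.5 × 335.0 = 28308 J
q3 (heat water 0.0→100.0 °C): 84.5 × 4.16 × 100.0 = 35152 J
q4 (vaporize at 100 °C): 84.5 × 2271.0 = 191900 J
q5 (heat steam 100.0→132.0 °C): 84.5 × 2.07 × 32.0 = 5597 J
Total: 879 + 28308 + 35152 + 191900 + 5597 = 261836 J = 262 kJ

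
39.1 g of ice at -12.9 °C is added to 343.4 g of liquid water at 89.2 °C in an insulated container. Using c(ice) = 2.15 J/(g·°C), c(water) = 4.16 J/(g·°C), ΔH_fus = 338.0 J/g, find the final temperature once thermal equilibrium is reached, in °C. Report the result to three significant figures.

T_f = 71.1 °C

Heat to bring ice to 0 °C and melt it: q₁ = 39.1×2.15×12.9 + 39.1×338.0 = 14300 J
Heat the water can supply cooling to 0 °C: 343.4×4.16×89.2 = 127426 J > q₁, so all ice melts.
Energy balance: 343.4×4.16×(89.2 − T) = 14300 + 39.1×4.16×(T − 0)
1428.544(89.2 − T) = 14300 + 162.656 T
127426 − 14300 = 1591.200 T
T = 113126 / 1591.200 = 71.09 °C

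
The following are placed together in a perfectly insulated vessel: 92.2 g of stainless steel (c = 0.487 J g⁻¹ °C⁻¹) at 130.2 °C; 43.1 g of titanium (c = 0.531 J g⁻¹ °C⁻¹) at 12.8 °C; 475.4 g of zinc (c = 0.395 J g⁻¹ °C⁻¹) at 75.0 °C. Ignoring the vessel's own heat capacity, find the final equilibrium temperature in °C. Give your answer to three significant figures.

Σ mᵢcᵢ(T − Tᵢ) = 0  ⇒  T = Σ mᵢcᵢTᵢ / Σ mᵢcᵢ
Σ mᵢcᵢ = 92.2×0.487 + 43.1×0.531 + 475.4×0.395 = 255.5705
Σ mᵢcᵢTᵢ = 44.9014×130.2 + 22.8861×12.8 + 187.783×75.0 = 20223
T = 20223 / 255.5705 = 79.13 °C

T_f = 79.1 °C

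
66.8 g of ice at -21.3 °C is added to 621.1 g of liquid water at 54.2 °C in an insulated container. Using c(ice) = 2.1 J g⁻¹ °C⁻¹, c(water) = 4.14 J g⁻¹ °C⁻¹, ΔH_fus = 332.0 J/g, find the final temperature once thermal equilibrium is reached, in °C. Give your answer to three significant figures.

Heat to bring ice to 0 °C and melt it: q₁ = 66.8×2.1×21.3 + 66.8×332.0 = 25166 J
Heat the water can supply cooling to 0 °C: 621.1×4.14×54.2 = 139367 J > q₁, so all ice melts.
Energy balance: 621.1×4.14×(54.2 − T) = 25166 + 66.8×4.14×(T − 0)
2571.354(54.2 − T) = 25166 + 276.552 T
139367 − 25166 = 2847.906 T
T = 114201 / 2847.906 = 40.10 °C

T_f = 40.1 °C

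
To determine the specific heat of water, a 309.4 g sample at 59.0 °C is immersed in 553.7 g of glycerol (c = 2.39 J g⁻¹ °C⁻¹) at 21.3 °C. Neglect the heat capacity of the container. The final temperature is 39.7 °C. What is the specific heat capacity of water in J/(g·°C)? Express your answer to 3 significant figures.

q_gained = (553.7 × 2.39) × (39.7 − 21.3) = 24350 J
q_lost = 309.4 × c × (59.0 − 39.7) = 5971.42 c
Set equal: c = 24350 / 5971.42 = 4.08 J/(g·°C)

c = 4.08 J/(g·°C)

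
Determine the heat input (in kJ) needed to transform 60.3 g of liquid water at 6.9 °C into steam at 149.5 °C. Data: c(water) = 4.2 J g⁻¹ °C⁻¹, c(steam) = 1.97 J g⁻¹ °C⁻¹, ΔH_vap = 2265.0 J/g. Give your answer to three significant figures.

q1 (heat water 6.9→100.0 °C): 60.3 × 4.2 × 93.1 = 23579 J
q2 (vaporize at 100 °C): 60.3 × 2265.0 = 136580 J
q3 (heat steam 100.0→149.5 °C): 60.3 × 1.97 × 49.5 = 5880 J
Total: 23579 + 136580 + 5880 = 166039 J = 166 kJ

q = 166 kJ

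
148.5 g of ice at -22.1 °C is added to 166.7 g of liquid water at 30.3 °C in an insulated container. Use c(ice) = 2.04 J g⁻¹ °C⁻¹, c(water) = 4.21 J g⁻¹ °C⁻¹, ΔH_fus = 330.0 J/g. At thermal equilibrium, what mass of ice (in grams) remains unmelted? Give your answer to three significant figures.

Heat to warm all ice to 0 °C: 148.5×2.04×22.1 = 6695.0 J
Heat released by water cooling to 0 °C: 166.7×4.21×30.3 = 21265 J
21265 J < 6695.0 + 148.5×330.0 = 55700.0 J, so not all ice melts; final T = 0 °C.
Heat left for melting: 21265 − 6695.0 = 14570.0 J
Mass melted = 14570.0 / 330.0 = 44.15 g
Ice remaining = 148.5 − 44.15 = 104.35 g

m_ice remaining = 104 g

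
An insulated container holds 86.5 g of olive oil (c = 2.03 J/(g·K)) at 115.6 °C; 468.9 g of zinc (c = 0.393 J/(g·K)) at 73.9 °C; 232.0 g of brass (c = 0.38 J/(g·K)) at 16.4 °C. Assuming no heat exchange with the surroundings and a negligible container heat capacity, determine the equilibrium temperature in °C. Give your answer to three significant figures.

T_f = 78.9 °C

Σ mᵢcᵢ(T − Tᵢ) = 0  ⇒  T = Σ mᵢcᵢTᵢ / Σ mᵢcᵢ
Σ mᵢcᵢ = 86.5×2.03 + 468.9×0.393 + 232.0×0.38 = 448.0327
Σ mᵢcᵢTᵢ = 175.595×115.6 + 184.2777×73.9 + 88.16×16.4 = 35363
T = 35363 / 448.0327 = 78.93 °C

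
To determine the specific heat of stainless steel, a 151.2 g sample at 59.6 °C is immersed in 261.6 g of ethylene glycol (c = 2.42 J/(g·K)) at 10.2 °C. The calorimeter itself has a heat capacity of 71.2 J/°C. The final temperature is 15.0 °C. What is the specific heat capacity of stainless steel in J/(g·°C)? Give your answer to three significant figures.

q_gained = (261.6 × 2.42 + 71.2) × (15.0 − 10.2) = 3381 J
q_lost = 151.2 × c × (59.6 − 15.0) = 6743.52 c
Set equal: c = 3381 / 6743.52 = 0.501 J/(g·°C)

c = 0.501 J/(g·°C)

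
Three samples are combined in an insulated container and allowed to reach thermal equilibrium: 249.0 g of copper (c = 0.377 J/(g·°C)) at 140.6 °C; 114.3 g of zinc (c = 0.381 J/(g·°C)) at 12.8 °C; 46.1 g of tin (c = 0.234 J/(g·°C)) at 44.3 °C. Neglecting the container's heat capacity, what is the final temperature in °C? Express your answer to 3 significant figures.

T_f = 96.0 °C

Σ mᵢcᵢ(T − Tᵢ) = 0  ⇒  T = Σ mᵢcᵢTᵢ / Σ mᵢcᵢ
Σ mᵢcᵢ = 249.0×0.377 + 114.3×0.381 + 46.1×0.234 = 148.2087
Σ mᵢcᵢTᵢ = 93.873×140.6 + 43.5483×12.8 + 10.7874×44.3 = 14234
T = 14234 / 148.2087 = 96.04 °C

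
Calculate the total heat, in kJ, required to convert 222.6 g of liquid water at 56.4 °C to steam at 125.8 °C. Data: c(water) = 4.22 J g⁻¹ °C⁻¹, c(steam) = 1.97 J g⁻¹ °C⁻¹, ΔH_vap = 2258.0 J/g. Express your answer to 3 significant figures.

q1 (heat water 56.4→100.0 °C): 222.6 × 4.22 × 43.6 = 40957 J
q2 (vaporize at 100 °C): 222.6 × 2258.0 = 502631 J
q3 (heat steam 100.0→125.8 °C): 222.6 × 1.97 × 25.8 = 11314 J
Total: 40957 + 502631 + 11314 = 554902 J = 555 kJ

q = 555 kJ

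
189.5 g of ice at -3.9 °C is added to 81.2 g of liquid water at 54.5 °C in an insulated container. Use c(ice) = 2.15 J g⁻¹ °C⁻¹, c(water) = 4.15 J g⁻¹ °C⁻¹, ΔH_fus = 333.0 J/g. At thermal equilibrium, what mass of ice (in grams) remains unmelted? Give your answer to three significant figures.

m_ice remaining = 139 g

Heat to warm all ice to 0 °C: 189.5×2.15×3.9 = 1589.0 J
Heat released by water cooling to 0 °C: 81.2×4.15×54.5 = 18365 J
18365 J < 1589.0 + 189.5×333.0 = 64692.5 J, so not all ice melts; final T = 0 °C.
Heat left for melting: 18365 − 1589.0 = 16776.0 J
Mass melted = 16776.0 / 333.0 = 50.38 g
Ice remaining = 189.5 − 50.38 = 139.12 g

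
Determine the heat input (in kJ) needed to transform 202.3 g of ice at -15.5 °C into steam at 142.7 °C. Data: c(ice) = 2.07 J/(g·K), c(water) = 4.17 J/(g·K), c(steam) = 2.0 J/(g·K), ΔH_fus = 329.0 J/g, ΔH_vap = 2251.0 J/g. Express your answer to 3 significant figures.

q = 630 kJ

q1 (heat ice -15.5→0.0 °C): 202.3 × 2.07 × 15.5 = 6491 J
q2 (melt at 0 °C): 202.3 × 329.0 = 66557 J
q3 (heat water 0.0→100.0 °C): 202.3 × 4.17 × 100.0 = 84359 J
q4 (vaporize at 100 °C): 202.3 × 2251.0 = 455377 J
q5 (heat steam 100.0→142.7 °C): 202.3 × 2.0 × 42.7 = 17276 J
Total: 6491 + 66557 + 84359 + 455377 + 17276 = 630060 J = 630 kJ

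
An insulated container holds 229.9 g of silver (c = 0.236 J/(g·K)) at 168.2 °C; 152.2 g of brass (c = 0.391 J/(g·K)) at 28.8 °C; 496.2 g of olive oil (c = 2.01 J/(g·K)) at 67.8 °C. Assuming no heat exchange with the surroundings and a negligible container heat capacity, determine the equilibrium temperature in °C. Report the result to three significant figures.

Σ mᵢcᵢ(T − Tᵢ) = 0  ⇒  T = Σ mᵢcᵢTᵢ / Σ mᵢcᵢ
Σ mᵢcᵢ = 229.9×0.236 + 152.2×0.391 + 496.2×2.01 = 1111.1286
Σ mᵢcᵢTᵢ = 54.2564×168.2 + 59.5102×28.8 + 997.362×67.8 = 78461
T = 78461 / 1111.1286 = 70.61 °C

T_f = 70.6 °C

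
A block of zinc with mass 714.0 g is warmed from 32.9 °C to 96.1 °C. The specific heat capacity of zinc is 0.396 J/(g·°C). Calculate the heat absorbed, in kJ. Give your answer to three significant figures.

q = 17.9 kJ

q = m c ΔT = 714.0 × 0.396 × (96.1 − 32.9)
q = 714.0 × 0.396 × 63.2 = 17870 J = 17.9 kJ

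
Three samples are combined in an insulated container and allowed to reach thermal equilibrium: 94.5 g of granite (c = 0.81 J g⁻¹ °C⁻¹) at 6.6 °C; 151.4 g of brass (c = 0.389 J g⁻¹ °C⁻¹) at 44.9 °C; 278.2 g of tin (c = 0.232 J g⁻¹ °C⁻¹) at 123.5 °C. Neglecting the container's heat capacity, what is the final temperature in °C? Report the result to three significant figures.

Σ mᵢcᵢ(T − Tᵢ) = 0  ⇒  T = Σ mᵢcᵢTᵢ / Σ mᵢcᵢ
Σ mᵢcᵢ = 94.5×0.81 + 151.4×0.389 + 278.2×0.232 = 199.9820
Σ mᵢcᵢTᵢ = 76.545×6.6 + 58.8946×44.9 + 64.5424×123.5 = 11121
T = 11121 / 199.9820 = 55.61 °C

T_f = 55.6 °C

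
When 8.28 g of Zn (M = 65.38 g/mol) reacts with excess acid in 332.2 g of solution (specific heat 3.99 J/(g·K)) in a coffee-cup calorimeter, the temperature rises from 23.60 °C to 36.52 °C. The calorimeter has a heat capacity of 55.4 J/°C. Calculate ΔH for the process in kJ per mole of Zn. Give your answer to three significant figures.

ΔH = -141 kJ/mol

|ΔT| = |36.52 − 23.60| = 12.92 °C
|q_surr| = (332.2 × 3.99 + 55.4) × 12.92 = 1380.878 × 12.92 = 17840 J
n(Zn) = 8.28 / 65.38 = 0.1266 mol
Temperature rose, so q_rxn = −|q_surr| = -17.84 kJ
ΔH = q_rxn / n = -140.9 kJ/mol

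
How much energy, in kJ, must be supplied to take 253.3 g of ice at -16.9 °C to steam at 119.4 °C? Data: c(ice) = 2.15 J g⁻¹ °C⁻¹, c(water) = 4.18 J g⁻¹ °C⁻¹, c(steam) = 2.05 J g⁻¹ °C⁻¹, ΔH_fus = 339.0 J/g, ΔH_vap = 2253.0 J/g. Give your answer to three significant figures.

q1 (heat ice -16.9→0.0 °C): 253.3 × 2.15 × 16.9 = 9204 J
q2 (melt at 0 °C): 253.3 × 339.0 = 85869 J
q3 (heat water 0.0→100.0 °C): 253.3 × 4.18 × 100.0 = 105879 J
q4 (vaporize at 100 °C): 253.3 × 2253.0 = 570685 J
q5 (heat steam 100.0→119.4 °C): 253.3 × 2.05 × 19.4 = 10074 J
Total: 9204 + 85869 + 105879 + 570685 + 10074 = 781711 J = 782 kJ

q = 782 kJ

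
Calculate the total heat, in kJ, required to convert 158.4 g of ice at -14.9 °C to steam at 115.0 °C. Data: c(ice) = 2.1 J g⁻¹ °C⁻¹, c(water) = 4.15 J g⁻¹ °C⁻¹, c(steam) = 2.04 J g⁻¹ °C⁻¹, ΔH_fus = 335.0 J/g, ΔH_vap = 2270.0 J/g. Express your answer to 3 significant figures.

q = 488 kJ

q1 (heat ice -14.9→0.0 °C): 158.4 × 2.1 × 14.9 = 4956 J
q2 (melt at 0 °C): 158.4 × 335.0 = 53064 J
q3 (heat water 0.0→100.0 °C): 158.4 × 4.15 × 100.0 = 65736 J
q4 (vaporize at 100 °C): 158.4 × 2270.0 = 359568 J
q5 (heat steam 100.0→115.0 °C): 158.4 × 2.04 × 15.0 = 4847 J
Total: 4956 + 53064 + 65736 + 359568 + 4847 = 488171 J = 488 kJ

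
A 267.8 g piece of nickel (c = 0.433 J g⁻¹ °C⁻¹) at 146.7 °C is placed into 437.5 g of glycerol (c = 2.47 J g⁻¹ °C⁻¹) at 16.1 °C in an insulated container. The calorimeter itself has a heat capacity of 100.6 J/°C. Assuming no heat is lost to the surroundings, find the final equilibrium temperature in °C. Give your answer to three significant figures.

Heat lost by nickel = heat gained by glycerol + calorimeter.
(267.8)(0.433)(146.7 − T) = [(437.5)(2.47) + 100.6](T − 16.1)
115.9574 (146.7 − T) = 1181.225 (T − 16.1)
17011 − 115.9574 T = 1181.225 T − 19018
36029 = 1297.1824 T
T = 27.77 °C

T_f = 27.8 °C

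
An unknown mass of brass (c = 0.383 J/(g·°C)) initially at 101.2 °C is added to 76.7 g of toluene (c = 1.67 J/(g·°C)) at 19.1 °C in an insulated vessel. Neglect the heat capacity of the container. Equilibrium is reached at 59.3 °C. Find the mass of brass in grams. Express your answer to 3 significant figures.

m = 321 g

q_gained = (76.7 × 1.67) × (59.3 − 19.1) = 5149 J
q_lost = m × 0.383 × (101.2 − 59.3) = 16.0477 m
m = 5149 / 16.0477 = 321 g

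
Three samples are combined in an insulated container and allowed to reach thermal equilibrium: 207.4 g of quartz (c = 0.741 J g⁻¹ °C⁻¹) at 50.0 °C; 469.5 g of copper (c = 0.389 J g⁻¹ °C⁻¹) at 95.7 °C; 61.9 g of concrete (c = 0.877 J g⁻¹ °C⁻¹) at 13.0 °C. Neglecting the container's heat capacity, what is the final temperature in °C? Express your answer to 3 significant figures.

T_f = 66.2 °C

Σ mᵢcᵢ(T − Tᵢ) = 0  ⇒  T = Σ mᵢcᵢTᵢ / Σ mᵢcᵢ
Σ mᵢcᵢ = 207.4×0.741 + 469.5×0.389 + 61.9×0.877 = 390.6052
Σ mᵢcᵢTᵢ = 153.6834×50.0 + 182.6355×95.7 + 54.2863×13.0 = 25868
T = 25868 / 390.6052 = 66.23 °C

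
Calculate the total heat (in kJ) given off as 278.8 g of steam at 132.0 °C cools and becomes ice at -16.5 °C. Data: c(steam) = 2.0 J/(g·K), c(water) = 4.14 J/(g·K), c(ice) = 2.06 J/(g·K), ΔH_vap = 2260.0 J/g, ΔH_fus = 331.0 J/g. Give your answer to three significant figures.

q = 865 kJ

q1 (cool steam 132.0→100 °C): 278.8 × 2.0 × 32.0 = 17843 J
q2 (condense at 100 °C): 278.8 × 2260.0 = 630088 J
q3 (cool water 100→0 °C): 278.8 × 4.14 × 100.0 = 115423 J
q4 (freeze at 0 °C): 278.8 × 331.0 = 92283 J
q5 (cool ice 0→-16.5 °C): 278.8 × 2.06 × 16.5 = 9476 J
Total: 17843 + 630088 + 115423 + 92283 + 9476 = 865113 J = 865 kJ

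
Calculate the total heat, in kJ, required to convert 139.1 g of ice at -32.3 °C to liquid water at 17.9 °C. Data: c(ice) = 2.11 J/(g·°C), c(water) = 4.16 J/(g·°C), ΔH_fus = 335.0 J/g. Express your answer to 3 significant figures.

q1 (heat ice -32.3→0.0 °C): 139.1 × 2.11 × 32.3 = 9480 J
q2 (melt at 0 °C): 139.1 × 335.0 = 46599 J
q3 (heat water 0.0→17.9 °C): 139.1 × 4.16 × 17.9 = 10358 J
Total: 9480 + 46599 + 10358 = 66437 J = 66.4 kJ

q = 66.4 kJ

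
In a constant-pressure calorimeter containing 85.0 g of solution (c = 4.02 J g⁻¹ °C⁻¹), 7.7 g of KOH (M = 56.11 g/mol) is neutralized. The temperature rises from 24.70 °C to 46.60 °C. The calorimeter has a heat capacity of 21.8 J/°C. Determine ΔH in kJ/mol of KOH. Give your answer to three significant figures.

ΔH = -58.0 kJ/mol

|ΔT| = |46.60 − 24.70| = 21.90 °C
|q_surr| = (85.0 × 4.02 + 21.8) × 21.90 = 363.5 × 21.90 = 7961 J
n(KOH) = 7.7 / 56.11 = 0.1372 mol
Temperature rose, so q_rxn = −|q_surr| = -7.961 kJ
ΔH = q_rxn / n = -58.02 kJ/mol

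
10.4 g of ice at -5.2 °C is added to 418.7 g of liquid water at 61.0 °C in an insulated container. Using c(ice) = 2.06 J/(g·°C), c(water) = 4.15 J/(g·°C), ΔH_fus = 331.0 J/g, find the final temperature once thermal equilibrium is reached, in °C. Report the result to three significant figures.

T_f = 57.5 °C

Heat to bring ice to 0 °C and melt it: q₁ = 10.4×2.06×5.2 + 10.4×331.0 = 3553.8 J
Heat the water can supply cooling to 0 °C: 418.7×4.15×61.0 = 105994 J > q₁, so all ice melts.
Energy balance: 418.7×4.15×(61.0 − T) = 3553.8 + 10.4×4.15×(T − 0)
1737.605(61.0 − T) = 3553.8 + 43.16 T
105994 − 3553.8 = 1780.765 T
T = 102440.2 / 1780.765 = 57.53 °C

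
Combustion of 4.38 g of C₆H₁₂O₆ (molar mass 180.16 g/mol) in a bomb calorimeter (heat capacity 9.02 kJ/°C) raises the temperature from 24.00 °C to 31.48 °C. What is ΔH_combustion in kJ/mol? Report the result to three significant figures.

ΔT = 31.48 − 24.00 = 7.48 °C
q_cal = C_cal × ΔT = 9.02 × 7.48 = 67.4696 kJ
n = 4.38 / 180.16 = 0.02431 mol
q_rxn = −q_cal = -67.4696 kJ
ΔH = -67.4696 / 0.02431 = -2775 kJ/mol

ΔH = -2780 kJ/mol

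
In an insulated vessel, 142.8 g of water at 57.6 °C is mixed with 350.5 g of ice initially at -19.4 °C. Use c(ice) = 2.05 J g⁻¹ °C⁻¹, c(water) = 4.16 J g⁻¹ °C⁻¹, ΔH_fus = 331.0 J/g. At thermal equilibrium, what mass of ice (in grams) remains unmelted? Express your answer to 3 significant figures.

Heat to warm all ice to 0 °C: 350.5×2.05×19.4 = 13939 J
Heat released by water cooling to 0 °C: 142.8×4.16×57.6 = 34217 J
34217 J < 13939 + 350.5×331.0 = 129954.5 J, so not all ice melts; final T = 0 °C.
Heat left for melting: 34217 − 13939 = 20278 J
Mass melted = 20278 / 331.0 = 61.26 g
Ice remaining = 350.5 − 61.26 = 289.24 g

m_ice remaining = 289 g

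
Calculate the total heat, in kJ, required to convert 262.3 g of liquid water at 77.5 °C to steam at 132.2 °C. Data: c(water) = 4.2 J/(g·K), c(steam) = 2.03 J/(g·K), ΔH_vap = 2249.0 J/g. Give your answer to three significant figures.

q1 (heat water 77.5→100.0 °C): 262.3 × 4.2 × 22.5 = 24787 J
q2 (vaporize at 100 °C): 262.3 × 2249.0 = 589913 J
q3 (heat steam 100.0→132.2 °C): 262.3 × 2.03 × 32.2 = 17146 J
Total: 24787 + 589913 + 17146 = 631846 J = 632 kJ

q = 632 kJ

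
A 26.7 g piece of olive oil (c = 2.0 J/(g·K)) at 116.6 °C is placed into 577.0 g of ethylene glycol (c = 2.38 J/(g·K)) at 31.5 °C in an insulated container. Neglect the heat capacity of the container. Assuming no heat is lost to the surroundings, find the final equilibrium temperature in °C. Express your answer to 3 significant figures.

Heat lost by olive oil = heat gained by ethylene glycol.
(26.7)(2.0)(116.6 − T) = (577.0)(2.38)(T − 31.5)
53.4 (116.6 − T) = 1373.26 (T − 31.5)
6226.4 − 53.4 T = 1373.26 T − 43258
49484.4 = 1426.66 T
T = 34.69 °C

T_f = 34.7 °C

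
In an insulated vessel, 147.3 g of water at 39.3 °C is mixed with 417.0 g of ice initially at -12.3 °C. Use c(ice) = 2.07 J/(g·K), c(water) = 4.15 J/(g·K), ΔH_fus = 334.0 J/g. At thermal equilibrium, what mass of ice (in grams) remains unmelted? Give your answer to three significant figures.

Heat to warm all ice to 0 °C: 417.0×2.07×12.3 = 10617 J
Heat released by water cooling to 0 °C: 147.3×4.15×39.3 = 24024 J
24024 J < 10617 + 417.0×334.0 = 149895 J, so not all ice melts; final T = 0 °C.
Heat left for melting: 24024 − 10617 = 13407 J
Mass melted = 13407 / 334.0 = 40.14 g
Ice remaining = 417.0 − 40.14 = 376.86 g

m_ice remaining = 377 g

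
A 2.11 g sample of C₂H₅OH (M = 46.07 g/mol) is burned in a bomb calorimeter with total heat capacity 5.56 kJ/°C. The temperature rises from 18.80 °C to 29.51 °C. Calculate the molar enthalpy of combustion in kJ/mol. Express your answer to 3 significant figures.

ΔT = 29.51 − 18.80 = 10.71 °C
q_cal = C_cal × ΔT = 5.56 × 10.71 = 59.5476 kJ
n = 2.11 / 46.07 = 0.04580 mol
q_rxn = −q_cal = -59.5476 kJ
ΔH = -59.5476 / 0.04580 = -1300 kJ/mol

ΔH = -1300 kJ/mol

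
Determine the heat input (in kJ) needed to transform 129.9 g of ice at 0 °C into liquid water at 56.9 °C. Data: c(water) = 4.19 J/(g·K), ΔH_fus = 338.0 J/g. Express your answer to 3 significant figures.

q = 74.9 kJ

q1 (melt at 0 °C): 129.9 × 338.0 = 43906 J
q2 (heat water 0.0→56.9 °C): 129.9 × 4.19 × 56.9 = 30970 J
Total: 43906 + 30970 = 74876 J = 74.9 kJ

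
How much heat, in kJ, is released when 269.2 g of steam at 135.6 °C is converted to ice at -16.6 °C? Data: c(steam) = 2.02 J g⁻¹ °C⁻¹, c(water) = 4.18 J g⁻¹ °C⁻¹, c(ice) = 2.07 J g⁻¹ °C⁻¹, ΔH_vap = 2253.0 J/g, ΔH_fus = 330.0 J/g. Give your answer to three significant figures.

q = 836 kJ

q1 (cool steam 135.6→100 °C): 269.2 × 2.02 × 35.6 = 19359 J
q2 (condense at 100 °C): 269.2 × 2253.0 = 606508 J
q3 (cool water 100→0 °C): 269.2 × 4.18 × 100.0 = 112526 J
q4 (freeze at 0 °C): 269.2 × 330.0 = 88836 J
q5 (cool ice 0→-16.6 °C): 269.2 × 2.07 × 16.6 = 9250 J
Total: 19359 + 606508 + 112526 + 88836 + 9250 = 836479 J = 836 kJ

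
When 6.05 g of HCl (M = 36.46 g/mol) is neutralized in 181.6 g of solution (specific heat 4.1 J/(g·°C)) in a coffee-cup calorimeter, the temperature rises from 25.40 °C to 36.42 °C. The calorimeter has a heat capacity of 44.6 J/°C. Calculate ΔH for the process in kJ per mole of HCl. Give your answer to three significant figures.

ΔH = -52.4 kJ/mol

|ΔT| = |36.42 − 25.40| = 11.02 °C
|q_surr| = (181.6 × 4.1 + 44.6) × 11.02 = 789.16 × 11.02 = 8697 J
n(HCl) = 6.05 / 36.46 = 0.1659 mol
Temperature rose, so q_rxn = −|q_surr| = -8.697 kJ
ΔH = q_rxn / n = -52.42 kJ/mol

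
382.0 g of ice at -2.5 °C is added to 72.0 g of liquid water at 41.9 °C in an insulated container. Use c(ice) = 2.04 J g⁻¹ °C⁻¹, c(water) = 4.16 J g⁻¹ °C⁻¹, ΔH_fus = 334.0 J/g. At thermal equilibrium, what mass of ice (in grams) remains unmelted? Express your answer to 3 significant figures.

Heat to warm all ice to 0 °C: 382.0×2.04×2.5 = 1948.2 J
Heat released by water cooling to 0 °C: 72.0×4.16×41.9 = 12550 J
12550 J < 1948.2 + 382.0×334.0 = 129536.2 J, so not all ice melts; final T = 0 °C.
Heat left for melting: 12550 − 1948.2 = 10601.8 J
Mass melted = 10601.8 / 334.0 = 31.74 g
Ice remaining = 382.0 − 31.74 = 350.26 g

m_ice remaining = 350 g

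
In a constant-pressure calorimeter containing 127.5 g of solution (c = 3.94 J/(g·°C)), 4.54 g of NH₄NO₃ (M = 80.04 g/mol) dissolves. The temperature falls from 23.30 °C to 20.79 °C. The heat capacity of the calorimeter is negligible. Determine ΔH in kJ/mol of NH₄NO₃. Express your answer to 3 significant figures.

ΔH = 22.2 kJ/mol

|ΔT| = |20.79 − 23.30| = 2.51 °C
|q_surr| = (127.5 × 3.94) × 2.51 = 502.35 × 2.51 = 1261 J
n(NH₄NO₃) = 4.54 / 80.04 = 0.05672 mol
Temperature fell, so q_rxn = +|q_surr| = 1.261 kJ
ΔH = q_rxn / n = 22.23 kJ/mol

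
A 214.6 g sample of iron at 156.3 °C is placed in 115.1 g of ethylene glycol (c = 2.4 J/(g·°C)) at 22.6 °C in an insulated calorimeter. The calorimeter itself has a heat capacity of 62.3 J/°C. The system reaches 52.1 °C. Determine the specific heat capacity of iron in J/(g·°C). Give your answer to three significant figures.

q_gained = (115.1 × 2.4 + 62.3) × (52.1 − 22.6) = 9987 J
q_lost = 214.6 × c × (156.3 − 52.1) = 22361.32 c
Set equal: c = 9987 / 22361.32 = 0.447 J/(g·°C)

c = 0.447 J/(g·°C)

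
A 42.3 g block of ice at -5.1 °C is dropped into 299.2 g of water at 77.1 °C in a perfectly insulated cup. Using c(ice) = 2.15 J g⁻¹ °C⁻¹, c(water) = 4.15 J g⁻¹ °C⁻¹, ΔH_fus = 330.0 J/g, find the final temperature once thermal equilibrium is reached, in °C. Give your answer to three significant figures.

T_f = 57.4 °C

Heat to bring ice to 0 °C and melt it: q₁ = 42.3×2.15×5.1 + 42.3×330.0 = 14423 J
Heat the water can supply cooling to 0 °C: 299.2×4.15×77.1 = 95733.5 J > q₁, so all ice melts.
Energy balance: 299.2×4.15×(77.1 − T) = 14423 + 42.3×4.15×(T − 0)
1241.68(77.1 − T) = 14423 + 175.545 T
95733.5 − 14423 = 1417.225 T
T = 81310.5 / 1417.225 = 57.37 °C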